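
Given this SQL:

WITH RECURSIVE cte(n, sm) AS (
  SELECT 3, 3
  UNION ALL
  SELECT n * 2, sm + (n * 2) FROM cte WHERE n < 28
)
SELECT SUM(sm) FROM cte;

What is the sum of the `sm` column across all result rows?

Base: n=3, sm=3.
Iteration 1: 3 < 28 holds -> n = 3 * 2 = 6, sm = 3 + 6 = 9.
Iteration 2: 6 < 28 holds -> n = 6 * 2 = 12, sm = 9 + 12 = 21.
Iteration 3: 12 < 28 holds -> n = 12 * 2 = 24, sm = 21 + 24 = 45.
Iteration 4: 24 < 28 holds -> n = 24 * 2 = 48, sm = 45 + 48 = 93.
Iteration 5: 48 < 28 fails; recursion stops.
SUM(sm) = 3 + 9 + 21 + 45 + 93 = 171.

171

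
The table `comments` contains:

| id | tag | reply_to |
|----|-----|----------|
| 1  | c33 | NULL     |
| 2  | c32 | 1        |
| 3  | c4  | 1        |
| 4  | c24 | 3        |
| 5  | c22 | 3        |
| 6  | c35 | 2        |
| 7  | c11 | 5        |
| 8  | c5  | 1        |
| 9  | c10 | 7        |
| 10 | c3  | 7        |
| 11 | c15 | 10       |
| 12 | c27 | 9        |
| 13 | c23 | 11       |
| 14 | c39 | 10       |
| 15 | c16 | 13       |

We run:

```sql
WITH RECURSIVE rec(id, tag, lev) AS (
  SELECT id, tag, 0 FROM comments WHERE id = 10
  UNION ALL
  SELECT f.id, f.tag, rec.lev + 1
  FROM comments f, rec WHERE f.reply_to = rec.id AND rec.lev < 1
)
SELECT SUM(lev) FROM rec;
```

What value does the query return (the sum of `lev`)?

2

Base: id=10 (c3) at lev 0.
Iteration 1: rows with reply_to in {10} -> c15 (id 11, lev 1), c39 (id 14, lev 1).
Iteration 2: lev < 1 fails for all current rows; recursion stops.
SUM(lev) = 0 + 1 + 1 = 2.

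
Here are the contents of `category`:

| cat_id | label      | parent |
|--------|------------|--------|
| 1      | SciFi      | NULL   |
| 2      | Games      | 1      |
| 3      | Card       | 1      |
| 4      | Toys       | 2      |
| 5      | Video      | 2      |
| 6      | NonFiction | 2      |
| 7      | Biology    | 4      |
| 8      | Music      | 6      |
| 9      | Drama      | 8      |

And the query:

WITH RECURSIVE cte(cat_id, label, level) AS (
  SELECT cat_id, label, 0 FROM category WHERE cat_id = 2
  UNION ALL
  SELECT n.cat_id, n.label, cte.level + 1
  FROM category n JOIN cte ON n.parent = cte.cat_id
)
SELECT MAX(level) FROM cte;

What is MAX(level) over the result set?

Base: cat_id=2 (Games) at level 0.
Iteration 1: rows with parent in {2} -> Toys (id 4, level 1), Video (id 5, level 1), NonFiction (id 6, level 1).
Iteration 2: rows with parent in {4,5,6} -> Biology (id 7, level 2), Music (id 8, level 2).
Iteration 3: rows with parent in {7,8} -> Drama (id 9, level 3).
Iteration 4: no rows with parent in {9}; recursion stops.
level values: 0, 1, 1, 1, 2, 2, 3; the maximum is 3.

3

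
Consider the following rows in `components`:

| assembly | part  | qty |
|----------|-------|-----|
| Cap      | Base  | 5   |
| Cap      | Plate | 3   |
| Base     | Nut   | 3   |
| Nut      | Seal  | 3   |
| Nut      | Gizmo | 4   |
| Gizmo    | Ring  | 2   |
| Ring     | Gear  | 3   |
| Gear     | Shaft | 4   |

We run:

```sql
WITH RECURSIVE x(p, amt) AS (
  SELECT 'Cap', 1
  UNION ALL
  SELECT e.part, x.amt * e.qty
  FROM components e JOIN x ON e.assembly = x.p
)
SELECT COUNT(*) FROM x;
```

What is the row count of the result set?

9

Base: (Cap, amt=1).
Iteration 1: components of {Cap} -> Base = 1*5 = 5, Plate = 1*3 = 3.
Iteration 2: components of {Base,Plate} -> Nut = 5*3 = 15.
Iteration 3: components of {Nut} -> Gizmo = 15*4 = 60, Seal = 15*3 = 45.
Iteration 4: components of {Gizmo,Seal} -> Ring = 60*2 = 120.
Iteration 5: components of {Ring} -> Gear = 120*3 = 360.
Iteration 6: components of {Gear} -> Shaft = 360*4 = 1440.
Iteration 7: no further components; recursion stops.
Total rows emitted: 9.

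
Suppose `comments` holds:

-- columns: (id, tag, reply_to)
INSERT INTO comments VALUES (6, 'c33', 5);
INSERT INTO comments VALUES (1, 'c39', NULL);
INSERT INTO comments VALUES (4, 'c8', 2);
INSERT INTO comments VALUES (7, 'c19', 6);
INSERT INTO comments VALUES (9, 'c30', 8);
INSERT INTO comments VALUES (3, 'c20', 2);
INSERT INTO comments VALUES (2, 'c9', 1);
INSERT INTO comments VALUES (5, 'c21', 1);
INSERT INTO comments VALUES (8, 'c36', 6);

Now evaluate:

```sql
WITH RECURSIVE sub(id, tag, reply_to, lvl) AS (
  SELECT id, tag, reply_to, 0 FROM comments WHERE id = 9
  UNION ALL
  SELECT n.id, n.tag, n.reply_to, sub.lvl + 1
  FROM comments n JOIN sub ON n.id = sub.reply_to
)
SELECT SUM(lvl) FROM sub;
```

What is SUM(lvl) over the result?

10

Base: id=9 (c30), reply_to=8, lvl 0.
Iteration 1: join on id=8 -> c36 (id 8, reply_to=6, lvl 1).
Iteration 2: join on id=6 -> c33 (id 6, reply_to=5, lvl 2).
Iteration 3: join on id=5 -> c21 (id 5, reply_to=1, lvl 3).
Iteration 4: join on id=1 -> c39 (id 1, reply_to=NULL, lvl 4).
Iteration 5: reply_to is NULL; no match; recursion stops.
SUM(lvl) = 0 + 1 + 2 + 3 + 4 = 10.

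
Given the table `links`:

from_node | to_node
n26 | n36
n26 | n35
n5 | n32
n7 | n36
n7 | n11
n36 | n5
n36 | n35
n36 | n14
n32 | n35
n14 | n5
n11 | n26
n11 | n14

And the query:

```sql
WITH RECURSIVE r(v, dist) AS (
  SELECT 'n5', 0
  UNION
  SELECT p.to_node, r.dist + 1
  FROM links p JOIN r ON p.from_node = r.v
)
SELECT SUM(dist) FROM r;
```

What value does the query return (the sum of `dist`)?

Base: (n5, dist=0).
Iteration 1: edges from {n5} -> (n32, dist=1).
Iteration 2: edges from {n32} -> (n35, dist=2).
Iteration 3: no outgoing edges from {n35}; recursion stops.
SUM(dist) = 0 + 1 + 2 = 3.

3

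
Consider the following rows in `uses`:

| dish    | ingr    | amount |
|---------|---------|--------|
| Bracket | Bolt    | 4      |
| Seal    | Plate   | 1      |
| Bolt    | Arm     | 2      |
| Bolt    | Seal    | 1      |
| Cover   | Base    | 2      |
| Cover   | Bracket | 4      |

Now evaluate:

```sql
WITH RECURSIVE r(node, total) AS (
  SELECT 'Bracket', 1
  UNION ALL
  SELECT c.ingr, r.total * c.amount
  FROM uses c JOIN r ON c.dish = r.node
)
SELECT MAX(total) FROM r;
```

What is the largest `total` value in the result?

8

Base: (Bracket, total=1).
Iteration 1: components of {Bracket} -> Bolt = 1*4 = 4.
Iteration 2: components of {Bolt} -> Arm = 4*2 = 8, Seal = 4*1 = 4.
Iteration 3: components of {Arm,Seal} -> Plate = 4*1 = 4.
Iteration 4: no further components; recursion stops.
total values: 1, 4, 4, 8, 4; the maximum is 8.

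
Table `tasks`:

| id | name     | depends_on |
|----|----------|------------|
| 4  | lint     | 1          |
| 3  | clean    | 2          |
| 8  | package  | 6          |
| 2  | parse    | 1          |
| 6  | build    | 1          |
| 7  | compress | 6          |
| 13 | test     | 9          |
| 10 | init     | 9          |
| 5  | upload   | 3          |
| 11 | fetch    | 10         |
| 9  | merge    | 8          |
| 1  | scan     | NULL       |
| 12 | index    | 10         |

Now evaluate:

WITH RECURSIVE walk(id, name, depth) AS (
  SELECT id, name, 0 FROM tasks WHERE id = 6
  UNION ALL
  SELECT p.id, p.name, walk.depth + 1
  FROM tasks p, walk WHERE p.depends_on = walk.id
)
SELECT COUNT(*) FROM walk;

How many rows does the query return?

Base: id=6 (build) at depth 0.
Iteration 1: rows with depends_on in {6} -> compress (id 7, depth 1), package (id 8, depth 1).
Iteration 2: rows with depends_on in {7,8} -> merge (id 9, depth 2).
Iteration 3: rows with depends_on in {9} -> init (id 10, depth 3), test (id 13, depth 3).
Iteration 4: rows with depends_on in {10,13} -> fetch (id 11, depth 4), index (id 12, depth 4).
Iteration 5: no rows with depends_on in {11,12}; recursion stops.
Total rows emitted: 8.

8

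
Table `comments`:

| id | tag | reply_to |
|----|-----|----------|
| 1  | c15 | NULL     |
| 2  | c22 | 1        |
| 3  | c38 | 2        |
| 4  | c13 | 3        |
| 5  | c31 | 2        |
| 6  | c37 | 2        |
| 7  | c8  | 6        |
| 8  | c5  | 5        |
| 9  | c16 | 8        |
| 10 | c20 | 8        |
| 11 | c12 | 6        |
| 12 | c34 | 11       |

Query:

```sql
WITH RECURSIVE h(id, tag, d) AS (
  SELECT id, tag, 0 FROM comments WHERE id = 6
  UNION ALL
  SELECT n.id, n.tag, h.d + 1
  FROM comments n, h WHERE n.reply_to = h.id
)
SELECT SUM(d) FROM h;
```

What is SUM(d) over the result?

Base: id=6 (c37) at d 0.
Iteration 1: rows with reply_to in {6} -> c8 (id 7, d 1), c12 (id 11, d 1).
Iteration 2: rows with reply_to in {7,11} -> c34 (id 12, d 2).
Iteration 3: no rows with reply_to in {12}; recursion stops.
SUM(d) = 0 + 1 + 1 + 2 = 4.

4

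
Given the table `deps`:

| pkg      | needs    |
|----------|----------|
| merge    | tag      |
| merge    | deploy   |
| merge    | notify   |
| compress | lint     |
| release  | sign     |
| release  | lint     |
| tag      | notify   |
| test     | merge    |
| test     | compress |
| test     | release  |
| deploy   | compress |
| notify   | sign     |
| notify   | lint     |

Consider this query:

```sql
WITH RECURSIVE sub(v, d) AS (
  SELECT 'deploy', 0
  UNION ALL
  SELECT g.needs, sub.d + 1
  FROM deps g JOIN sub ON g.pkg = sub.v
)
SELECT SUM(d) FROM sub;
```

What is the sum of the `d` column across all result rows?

Base: (deploy, d=0).
Iteration 1: edges from {deploy} -> (compress, d=1).
Iteration 2: edges from {compress} -> (lint, d=2).
Iteration 3: no outgoing edges from {lint}; recursion stops.
SUM(d) = 0 + 1 + 2 = 3.

3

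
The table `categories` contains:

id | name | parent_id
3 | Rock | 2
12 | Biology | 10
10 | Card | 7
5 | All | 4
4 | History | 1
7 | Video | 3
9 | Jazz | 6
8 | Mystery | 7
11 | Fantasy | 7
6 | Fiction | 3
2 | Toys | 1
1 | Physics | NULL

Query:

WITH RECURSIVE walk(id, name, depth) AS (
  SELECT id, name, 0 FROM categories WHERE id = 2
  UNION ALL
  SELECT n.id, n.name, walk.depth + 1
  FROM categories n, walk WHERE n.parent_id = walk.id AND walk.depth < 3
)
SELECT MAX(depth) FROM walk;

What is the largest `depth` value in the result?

Base: id=2 (Toys) at depth 0.
Iteration 1: rows with parent_id in {2} -> Rock (id 3, depth 1).
Iteration 2: rows with parent_id in {3} -> Fiction (id 6, depth 2), Video (id 7, depth 2).
Iteration 3: rows with parent_id in {6,7} -> Mystery (id 8, depth 3), Jazz (id 9, depth 3), Card (id 10, depth 3), Fantasy (id 11, depth 3).
Iteration 4: depth < 3 fails for all current rows; recursion stops.
depth values: 0, 1, 2, 2, 3, 3, 3, 3; the maximum is 3.

3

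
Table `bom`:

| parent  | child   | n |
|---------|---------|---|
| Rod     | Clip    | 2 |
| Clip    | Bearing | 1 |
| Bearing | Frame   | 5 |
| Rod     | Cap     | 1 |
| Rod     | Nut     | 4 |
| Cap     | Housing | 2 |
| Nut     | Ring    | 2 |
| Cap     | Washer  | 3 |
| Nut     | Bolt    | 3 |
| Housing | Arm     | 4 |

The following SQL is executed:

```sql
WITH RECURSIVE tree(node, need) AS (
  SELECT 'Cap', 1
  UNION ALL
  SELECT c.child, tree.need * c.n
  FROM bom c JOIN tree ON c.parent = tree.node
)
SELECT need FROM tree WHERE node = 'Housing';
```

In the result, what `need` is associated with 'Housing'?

Base: (Cap, need=1).
Iteration 1: components of {Cap} -> Housing = 1*2 = 2, Washer = 1*3 = 3.
Iteration 2: components of {Housing,Washer} -> Arm = 2*4 = 8.
Iteration 3: no further components; recursion stops.

2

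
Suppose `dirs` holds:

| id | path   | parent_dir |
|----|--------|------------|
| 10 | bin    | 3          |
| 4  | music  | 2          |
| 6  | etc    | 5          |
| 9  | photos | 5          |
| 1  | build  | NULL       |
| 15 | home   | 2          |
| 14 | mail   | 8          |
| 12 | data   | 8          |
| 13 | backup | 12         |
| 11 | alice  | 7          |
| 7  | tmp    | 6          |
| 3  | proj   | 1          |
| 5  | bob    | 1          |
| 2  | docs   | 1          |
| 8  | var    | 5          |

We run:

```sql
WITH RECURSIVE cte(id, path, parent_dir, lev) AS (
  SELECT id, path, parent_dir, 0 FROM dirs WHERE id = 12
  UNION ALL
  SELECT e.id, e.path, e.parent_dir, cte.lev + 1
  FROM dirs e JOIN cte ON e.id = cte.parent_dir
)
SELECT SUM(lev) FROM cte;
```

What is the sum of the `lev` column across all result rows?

Base: id=12 (data), parent_dir=8, lev 0.
Iteration 1: join on id=8 -> var (id 8, parent_dir=5, lev 1).
Iteration 2: join on id=5 -> bob (id 5, parent_dir=1, lev 2).
Iteration 3: join on id=1 -> build (id 1, parent_dir=NULL, lev 3).
Iteration 4: parent_dir is NULL; no match; recursion stops.
SUM(lev) = 0 + 1 + 2 + 3 = 6.

6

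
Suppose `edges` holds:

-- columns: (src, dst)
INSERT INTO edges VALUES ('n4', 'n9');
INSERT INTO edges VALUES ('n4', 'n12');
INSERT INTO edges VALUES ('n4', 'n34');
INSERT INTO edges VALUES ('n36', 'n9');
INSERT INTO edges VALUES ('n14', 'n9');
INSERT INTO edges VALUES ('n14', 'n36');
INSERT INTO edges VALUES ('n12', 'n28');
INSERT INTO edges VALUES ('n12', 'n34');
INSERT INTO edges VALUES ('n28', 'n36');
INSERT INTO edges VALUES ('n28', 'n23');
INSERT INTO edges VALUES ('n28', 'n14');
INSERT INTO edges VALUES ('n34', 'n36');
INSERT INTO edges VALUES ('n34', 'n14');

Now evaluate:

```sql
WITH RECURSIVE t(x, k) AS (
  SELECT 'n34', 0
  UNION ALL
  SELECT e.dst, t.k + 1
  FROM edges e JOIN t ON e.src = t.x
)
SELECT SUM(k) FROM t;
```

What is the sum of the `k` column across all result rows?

Base: (n34, k=0).
Iteration 1: edges from {n34} -> (n14, k=1), (n36, k=1).
Iteration 2: edges from {n14,n36} -> (n36, k=2), (n9, k=2) x2. [UNION ALL keeps all 3 new rows, including repeats]
Iteration 3: edges from {n36,n9} -> (n9, k=3).
Iteration 4: no outgoing edges from {n9}; recursion stops.
SUM(k) = 0 + 1 + 1 + 2 + 2 + 2 + 3 = 11.

11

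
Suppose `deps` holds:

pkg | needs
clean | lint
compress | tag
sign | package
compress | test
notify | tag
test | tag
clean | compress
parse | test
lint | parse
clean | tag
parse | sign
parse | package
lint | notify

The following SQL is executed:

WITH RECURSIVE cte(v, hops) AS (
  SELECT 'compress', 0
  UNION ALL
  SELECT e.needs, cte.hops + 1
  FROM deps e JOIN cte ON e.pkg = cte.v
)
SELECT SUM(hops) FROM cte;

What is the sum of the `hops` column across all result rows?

4

Base: (compress, hops=0).
Iteration 1: edges from {compress} -> (tag, hops=1), (test, hops=1).
Iteration 2: edges from {tag,test} -> (tag, hops=2).
Iteration 3: no outgoing edges from {tag}; recursion stops.
SUM(hops) = 0 + 1 + 1 + 2 = 4.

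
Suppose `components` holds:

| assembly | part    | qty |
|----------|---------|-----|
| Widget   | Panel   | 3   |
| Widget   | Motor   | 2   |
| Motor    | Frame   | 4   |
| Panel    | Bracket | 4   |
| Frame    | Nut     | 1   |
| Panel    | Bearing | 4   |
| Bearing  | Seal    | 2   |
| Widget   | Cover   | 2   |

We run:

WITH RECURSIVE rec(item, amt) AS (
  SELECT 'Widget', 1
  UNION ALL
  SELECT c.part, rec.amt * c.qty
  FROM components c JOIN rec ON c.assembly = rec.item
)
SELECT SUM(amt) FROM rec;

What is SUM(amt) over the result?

Base: (Widget, amt=1).
Iteration 1: components of {Widget} -> Cover = 1*2 = 2, Motor = 1*2 = 2, Panel = 1*3 = 3.
Iteration 2: components of {Cover,Motor,Panel} -> Bearing = 3*4 = 12, Bracket = 3*4 = 12, Frame = 2*4 = 8.
Iteration 3: components of {Bearing,Bracket,Frame} -> Nut = 8*1 = 8, Seal = 12*2 = 24.
Iteration 4: no further components; recursion stops.
SUM(amt) = 1 + 3 + 2 + 2 + 12 + 12 + 8 + 24 + 8 = 72.

72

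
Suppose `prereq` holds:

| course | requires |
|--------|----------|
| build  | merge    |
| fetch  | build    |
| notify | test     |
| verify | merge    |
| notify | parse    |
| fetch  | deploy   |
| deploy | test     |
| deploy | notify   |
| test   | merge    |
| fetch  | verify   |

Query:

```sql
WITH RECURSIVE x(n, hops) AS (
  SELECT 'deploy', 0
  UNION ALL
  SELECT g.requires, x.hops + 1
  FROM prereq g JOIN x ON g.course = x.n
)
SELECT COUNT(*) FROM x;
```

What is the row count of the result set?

Base: (deploy, hops=0).
Iteration 1: edges from {deploy} -> (notify, hops=1), (test, hops=1).
Iteration 2: edges from {notify,test} -> (merge, hops=2), (parse, hops=2), (test, hops=2).
Iteration 3: edges from {merge,parse,test} -> (merge, hops=3).
Iteration 4: no outgoing edges from {merge}; recursion stops.
Total rows emitted: 7.

7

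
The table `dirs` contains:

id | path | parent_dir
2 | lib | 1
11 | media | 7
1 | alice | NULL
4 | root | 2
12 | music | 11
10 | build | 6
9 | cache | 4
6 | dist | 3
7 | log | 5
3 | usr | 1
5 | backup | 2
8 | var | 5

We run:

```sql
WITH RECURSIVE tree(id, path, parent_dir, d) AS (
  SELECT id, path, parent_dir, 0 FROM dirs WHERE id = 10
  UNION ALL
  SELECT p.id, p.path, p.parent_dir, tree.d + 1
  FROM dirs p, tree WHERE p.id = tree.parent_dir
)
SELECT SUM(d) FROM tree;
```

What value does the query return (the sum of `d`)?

6

Base: id=10 (build), parent_dir=6, d 0.
Iteration 1: join on id=6 -> dist (id 6, parent_dir=3, d 1).
Iteration 2: join on id=3 -> usr (id 3, parent_dir=1, d 2).
Iteration 3: join on id=1 -> alice (id 1, parent_dir=NULL, d 3).
Iteration 4: parent_dir is NULL; no match; recursion stops.
SUM(d) = 0 + 1 + 2 + 3 = 6.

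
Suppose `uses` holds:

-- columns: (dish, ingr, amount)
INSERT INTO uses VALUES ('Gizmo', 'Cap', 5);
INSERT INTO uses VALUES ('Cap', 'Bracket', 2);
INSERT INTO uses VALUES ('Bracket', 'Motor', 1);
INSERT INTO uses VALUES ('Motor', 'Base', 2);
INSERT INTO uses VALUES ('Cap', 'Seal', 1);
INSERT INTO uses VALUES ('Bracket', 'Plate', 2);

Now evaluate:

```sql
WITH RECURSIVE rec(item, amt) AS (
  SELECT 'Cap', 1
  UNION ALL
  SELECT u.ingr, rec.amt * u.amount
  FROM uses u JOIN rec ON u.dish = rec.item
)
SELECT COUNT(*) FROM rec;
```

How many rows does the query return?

6

Base: (Cap, amt=1).
Iteration 1: components of {Cap} -> Bracket = 1*2 = 2, Seal = 1*1 = 1.
Iteration 2: components of {Bracket,Seal} -> Motor = 2*1 = 2, Plate = 2*2 = 4.
Iteration 3: components of {Motor,Plate} -> Base = 2*2 = 4.
Iteration 4: no further components; recursion stops.
Total rows emitted: 6.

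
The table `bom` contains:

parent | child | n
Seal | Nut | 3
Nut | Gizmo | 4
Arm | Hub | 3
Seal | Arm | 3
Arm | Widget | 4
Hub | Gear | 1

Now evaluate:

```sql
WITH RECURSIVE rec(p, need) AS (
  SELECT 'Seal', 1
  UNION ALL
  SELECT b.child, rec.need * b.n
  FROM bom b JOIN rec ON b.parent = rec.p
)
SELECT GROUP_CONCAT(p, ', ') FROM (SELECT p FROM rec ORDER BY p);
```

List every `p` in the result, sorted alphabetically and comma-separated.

Base: (Seal, need=1).
Iteration 1: components of {Seal} -> Arm = 1*3 = 3, Nut = 1*3 = 3.
Iteration 2: components of {Arm,Nut} -> Gizmo = 3*4 = 12, Hub = 3*3 = 9, Widget = 3*4 = 12.
Iteration 3: components of {Gizmo,Hub,Widget} -> Gear = 9*1 = 9.
Iteration 4: no further components; recursion stops.

Arm, Gear, Gizmo, Hub, Nut, Seal, Widget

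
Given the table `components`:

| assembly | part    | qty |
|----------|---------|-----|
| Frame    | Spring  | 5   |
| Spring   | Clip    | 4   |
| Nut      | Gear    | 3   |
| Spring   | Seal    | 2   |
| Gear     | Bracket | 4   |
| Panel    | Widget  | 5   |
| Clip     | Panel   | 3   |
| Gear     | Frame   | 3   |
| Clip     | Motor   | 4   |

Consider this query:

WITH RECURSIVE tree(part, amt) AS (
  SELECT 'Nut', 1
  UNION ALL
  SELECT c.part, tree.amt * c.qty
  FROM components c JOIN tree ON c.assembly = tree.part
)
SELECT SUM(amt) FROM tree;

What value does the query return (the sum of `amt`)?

4300

Base: (Nut, amt=1).
Iteration 1: components of {Nut} -> Gear = 1*3 = 3.
Iteration 2: components of {Gear} -> Bracket = 3*4 = 12, Frame = 3*3 = 9.
Iteration 3: components of {Bracket,Frame} -> Spring = 9*5 = 45.
Iteration 4: components of {Spring} -> Clip = 45*4 = 180, Seal = 45*2 = 90.
Iteration 5: components of {Clip,Seal} -> Motor = 180*4 = 720, Panel = 180*3 = 540.
Iteration 6: components of {Motor,Panel} -> Widget = 540*5 = 2700.
Iteration 7: no further components; recursion stops.
SUM(amt) = 1 + 3 + 9 + 12 + 45 + 180 + 90 + 540 + 720 + 2700 = 4300.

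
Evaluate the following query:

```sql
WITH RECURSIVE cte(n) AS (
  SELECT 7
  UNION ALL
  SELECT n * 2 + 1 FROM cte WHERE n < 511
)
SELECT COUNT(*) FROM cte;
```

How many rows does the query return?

7

Base: n=7.
Iteration 1: 7 < 511 holds -> n = 7 * 2 + 1 = 15.
Iteration 2: 15 < 511 holds -> n = 15 * 2 + 1 = 31.
Iteration 3: 31 < 511 holds -> n = 31 * 2 + 1 = 63.
Iteration 4: 63 < 511 holds -> n = 63 * 2 + 1 = 127.
Iteration 5: 127 < 511 holds -> n = 127 * 2 + 1 = 255.
Iteration 6: 255 < 511 holds -> n = 255 * 2 + 1 = 511.
Iteration 7: 511 < 511 fails; recursion stops.
Total rows emitted: 7.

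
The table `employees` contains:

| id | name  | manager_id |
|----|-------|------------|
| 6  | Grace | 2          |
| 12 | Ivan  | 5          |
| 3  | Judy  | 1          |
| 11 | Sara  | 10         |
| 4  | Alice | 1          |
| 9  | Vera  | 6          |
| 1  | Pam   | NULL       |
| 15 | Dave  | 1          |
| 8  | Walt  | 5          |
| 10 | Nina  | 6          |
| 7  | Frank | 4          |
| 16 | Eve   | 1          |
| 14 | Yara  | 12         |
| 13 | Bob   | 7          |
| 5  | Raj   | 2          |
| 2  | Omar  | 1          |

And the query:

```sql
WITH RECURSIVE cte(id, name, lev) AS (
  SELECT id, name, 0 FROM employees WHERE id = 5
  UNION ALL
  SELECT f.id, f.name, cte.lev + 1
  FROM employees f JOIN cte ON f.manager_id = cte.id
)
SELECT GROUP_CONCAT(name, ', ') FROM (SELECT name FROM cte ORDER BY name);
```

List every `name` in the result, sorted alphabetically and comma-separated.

Base: id=5 (Raj) at lev 0.
Iteration 1: rows with manager_id in {5} -> Walt (id 8, lev 1), Ivan (id 12, lev 1).
Iteration 2: rows with manager_id in {8,12} -> Yara (id 14, lev 2).
Iteration 3: no rows with manager_id in {14}; recursion stops.

Ivan, Raj, Walt, Yara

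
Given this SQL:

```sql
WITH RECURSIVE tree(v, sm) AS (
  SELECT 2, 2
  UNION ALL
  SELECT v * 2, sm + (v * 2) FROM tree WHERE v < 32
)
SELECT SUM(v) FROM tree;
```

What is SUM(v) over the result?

62

Base: v=2, sm=2.
Iteration 1: 2 < 32 holds -> v = 2 * 2 = 4, sm = 2 + 4 = 6.
Iteration 2: 4 < 32 holds -> v = 4 * 2 = 8, sm = 6 + 8 = 14.
Iteration 3: 8 < 32 holds -> v = 8 * 2 = 16, sm = 14 + 16 = 30.
Iteration 4: 16 < 32 holds -> v = 16 * 2 = 32, sm = 30 + 32 = 62.
Iteration 5: 32 < 32 fails; recursion stops.
SUM(v) = 2 + 4 + 8 + 16 + 32 = 62.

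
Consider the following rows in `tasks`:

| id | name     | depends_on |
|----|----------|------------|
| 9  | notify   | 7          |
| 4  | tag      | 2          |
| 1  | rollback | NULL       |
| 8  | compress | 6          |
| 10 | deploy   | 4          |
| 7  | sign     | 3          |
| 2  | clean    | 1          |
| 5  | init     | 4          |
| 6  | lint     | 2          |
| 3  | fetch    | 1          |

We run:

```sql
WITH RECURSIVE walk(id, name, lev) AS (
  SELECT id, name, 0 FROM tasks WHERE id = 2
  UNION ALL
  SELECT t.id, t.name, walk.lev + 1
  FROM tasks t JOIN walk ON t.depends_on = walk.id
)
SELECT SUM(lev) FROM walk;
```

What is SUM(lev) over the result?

Base: id=2 (clean) at lev 0.
Iteration 1: rows with depends_on in {2} -> tag (id 4, lev 1), lint (id 6, lev 1).
Iteration 2: rows with depends_on in {4,6} -> init (id 5, lev 2), compress (id 8, lev 2), deploy (id 10, lev 2).
Iteration 3: no rows with depends_on in {5,8,10}; recursion stops.
SUM(lev) = 0 + 1 + 1 + 2 + 2 + 2 = 8.

8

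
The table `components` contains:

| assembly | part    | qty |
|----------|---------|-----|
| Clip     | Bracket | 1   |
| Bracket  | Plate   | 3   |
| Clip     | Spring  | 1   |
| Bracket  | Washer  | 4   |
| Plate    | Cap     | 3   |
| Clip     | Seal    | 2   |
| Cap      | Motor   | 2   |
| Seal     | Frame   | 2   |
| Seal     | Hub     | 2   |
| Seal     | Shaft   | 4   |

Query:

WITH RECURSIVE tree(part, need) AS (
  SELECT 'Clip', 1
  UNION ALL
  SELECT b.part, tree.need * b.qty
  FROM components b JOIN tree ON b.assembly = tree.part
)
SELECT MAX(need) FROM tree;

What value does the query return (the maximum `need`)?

18

Base: (Clip, need=1).
Iteration 1: components of {Clip} -> Bracket = 1*1 = 1, Seal = 1*2 = 2, Spring = 1*1 = 1.
Iteration 2: components of {Bracket,Seal,Spring} -> Frame = 2*2 = 4, Hub = 2*2 = 4, Plate = 1*3 = 3, Shaft = 2*4 = 8, Washer = 1*4 = 4.
Iteration 3: components of {Frame,Hub,Plate,Shaft,Washer} -> Cap = 3*3 = 9.
Iteration 4: components of {Cap} -> Motor = 9*2 = 18.
Iteration 5: no further components; recursion stops.
need values: 1, 1, 1, 2, 3, 4, 4, 4, 8, 9, 18; the maximum is 18.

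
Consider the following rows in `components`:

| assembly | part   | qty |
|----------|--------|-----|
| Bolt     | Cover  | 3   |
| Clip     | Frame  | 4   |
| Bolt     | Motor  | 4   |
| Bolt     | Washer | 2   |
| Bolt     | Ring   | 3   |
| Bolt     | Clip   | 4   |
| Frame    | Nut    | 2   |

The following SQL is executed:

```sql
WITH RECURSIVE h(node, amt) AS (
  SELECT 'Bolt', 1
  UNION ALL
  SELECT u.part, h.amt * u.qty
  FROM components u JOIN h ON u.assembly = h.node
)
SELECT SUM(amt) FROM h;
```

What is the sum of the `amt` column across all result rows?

65

Base: (Bolt, amt=1).
Iteration 1: components of {Bolt} -> Clip = 1*4 = 4, Cover = 1*3 = 3, Motor = 1*4 = 4, Ring = 1*3 = 3, Washer = 1*2 = 2.
Iteration 2: components of {Clip,Cover,Motor,Ring,Washer} -> Frame = 4*4 = 16.
Iteration 3: components of {Frame} -> Nut = 16*2 = 32.
Iteration 4: no further components; recursion stops.
SUM(amt) = 1 + 4 + 2 + 3 + 4 + 3 + 16 + 32 = 65.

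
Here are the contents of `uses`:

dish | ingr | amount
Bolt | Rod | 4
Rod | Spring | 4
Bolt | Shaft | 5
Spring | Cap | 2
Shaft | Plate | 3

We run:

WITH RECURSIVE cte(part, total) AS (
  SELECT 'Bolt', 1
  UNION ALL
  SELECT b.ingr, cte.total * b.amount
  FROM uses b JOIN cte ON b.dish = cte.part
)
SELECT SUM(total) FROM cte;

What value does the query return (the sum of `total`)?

73

Base: (Bolt, total=1).
Iteration 1: components of {Bolt} -> Rod = 1*4 = 4, Shaft = 1*5 = 5.
Iteration 2: components of {Rod,Shaft} -> Plate = 5*3 = 15, Spring = 4*4 = 16.
Iteration 3: components of {Plate,Spring} -> Cap = 16*2 = 32.
Iteration 4: no further components; recursion stops.
SUM(total) = 1 + 4 + 5 + 16 + 15 + 32 = 73.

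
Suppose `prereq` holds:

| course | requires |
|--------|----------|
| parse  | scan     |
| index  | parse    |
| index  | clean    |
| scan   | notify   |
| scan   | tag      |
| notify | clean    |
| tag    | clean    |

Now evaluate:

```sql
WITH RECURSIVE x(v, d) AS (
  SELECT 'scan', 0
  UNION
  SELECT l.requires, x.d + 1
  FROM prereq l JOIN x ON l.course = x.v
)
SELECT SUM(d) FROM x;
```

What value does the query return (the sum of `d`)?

4

Base: (scan, d=0).
Iteration 1: edges from {scan} -> (notify, d=1), (tag, d=1).
Iteration 2: edges from {notify,tag} -> (clean, d=2). [UNION drops 1 duplicate row(s)]
Iteration 3: no outgoing edges from {clean}; recursion stops.
SUM(d) = 0 + 1 + 1 + 2 = 4.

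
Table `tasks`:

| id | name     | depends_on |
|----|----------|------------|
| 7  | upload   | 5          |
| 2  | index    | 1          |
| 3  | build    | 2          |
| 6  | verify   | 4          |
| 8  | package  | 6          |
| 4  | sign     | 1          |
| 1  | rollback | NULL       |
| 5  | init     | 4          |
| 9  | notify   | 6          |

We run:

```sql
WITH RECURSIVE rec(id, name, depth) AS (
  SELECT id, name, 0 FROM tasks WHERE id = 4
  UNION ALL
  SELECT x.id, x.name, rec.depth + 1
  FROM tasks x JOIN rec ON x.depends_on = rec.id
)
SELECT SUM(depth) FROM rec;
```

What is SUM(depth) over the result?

Base: id=4 (sign) at depth 0.
Iteration 1: rows with depends_on in {4} -> init (id 5, depth 1), verify (id 6, depth 1).
Iteration 2: rows with depends_on in {5,6} -> upload (id 7, depth 2), package (id 8, depth 2), notify (id 9, depth 2).
Iteration 3: no rows with depends_on in {7,8,9}; recursion stops.
SUM(depth) = 0 + 1 + 1 + 2 + 2 + 2 = 8.

8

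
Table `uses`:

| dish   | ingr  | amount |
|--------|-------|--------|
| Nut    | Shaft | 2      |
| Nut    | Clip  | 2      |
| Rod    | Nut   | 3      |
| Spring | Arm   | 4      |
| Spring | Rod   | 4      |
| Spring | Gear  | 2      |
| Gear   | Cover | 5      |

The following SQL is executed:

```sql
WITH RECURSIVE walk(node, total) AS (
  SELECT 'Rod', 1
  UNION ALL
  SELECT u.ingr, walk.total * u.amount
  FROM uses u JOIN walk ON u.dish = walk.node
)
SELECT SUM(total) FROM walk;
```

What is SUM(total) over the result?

Base: (Rod, total=1).
Iteration 1: components of {Rod} -> Nut = 1*3 = 3.
Iteration 2: components of {Nut} -> Clip = 3*2 = 6, Shaft = 3*2 = 6.
Iteration 3: no further components; recursion stops.
SUM(total) = 1 + 3 + 6 + 6 = 16.

16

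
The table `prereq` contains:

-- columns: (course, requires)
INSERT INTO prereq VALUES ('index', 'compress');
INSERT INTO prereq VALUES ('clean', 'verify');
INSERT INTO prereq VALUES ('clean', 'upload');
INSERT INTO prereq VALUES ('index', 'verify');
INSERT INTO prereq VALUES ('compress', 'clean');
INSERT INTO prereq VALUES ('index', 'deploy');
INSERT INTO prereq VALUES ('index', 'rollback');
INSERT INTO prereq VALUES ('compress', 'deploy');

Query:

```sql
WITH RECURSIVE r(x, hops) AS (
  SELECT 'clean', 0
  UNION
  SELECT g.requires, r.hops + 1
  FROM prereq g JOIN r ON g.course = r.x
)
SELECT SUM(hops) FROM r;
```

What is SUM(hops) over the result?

2

Base: (clean, hops=0).
Iteration 1: edges from {clean} -> (upload, hops=1), (verify, hops=1).
Iteration 2: no outgoing edges from {upload,verify}; recursion stops.
SUM(hops) = 0 + 1 + 1 = 2.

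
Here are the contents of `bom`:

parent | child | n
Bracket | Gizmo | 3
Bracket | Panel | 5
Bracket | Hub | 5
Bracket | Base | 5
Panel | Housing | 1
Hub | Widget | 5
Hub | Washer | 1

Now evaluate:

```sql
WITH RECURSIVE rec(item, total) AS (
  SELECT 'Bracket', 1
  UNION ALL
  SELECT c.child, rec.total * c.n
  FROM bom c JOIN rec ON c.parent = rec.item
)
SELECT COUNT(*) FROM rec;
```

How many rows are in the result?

Base: (Bracket, total=1).
Iteration 1: components of {Bracket} -> Base = 1*5 = 5, Gizmo = 1*3 = 3, Hub = 1*5 = 5, Panel = 1*5 = 5.
Iteration 2: components of {Base,Gizmo,Hub,Panel} -> Housing = 5*1 = 5, Washer = 5*1 = 5, Widget = 5*5 = 25.
Iteration 3: no further components; recursion stops.
Total rows emitted: 8.

8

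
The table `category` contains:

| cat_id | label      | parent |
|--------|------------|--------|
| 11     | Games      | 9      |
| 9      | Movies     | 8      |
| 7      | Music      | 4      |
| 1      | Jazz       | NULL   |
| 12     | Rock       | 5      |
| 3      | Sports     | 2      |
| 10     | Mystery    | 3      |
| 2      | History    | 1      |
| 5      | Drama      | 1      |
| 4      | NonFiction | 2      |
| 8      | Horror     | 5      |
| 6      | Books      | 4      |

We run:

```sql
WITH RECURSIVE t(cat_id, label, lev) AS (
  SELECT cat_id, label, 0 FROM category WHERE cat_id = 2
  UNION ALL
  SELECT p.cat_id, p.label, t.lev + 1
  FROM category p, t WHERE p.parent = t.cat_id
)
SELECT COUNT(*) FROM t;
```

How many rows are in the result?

6

Base: cat_id=2 (History) at lev 0.
Iteration 1: rows with parent in {2} -> Sports (id 3, lev 1), NonFiction (id 4, lev 1).
Iteration 2: rows with parent in {3,4} -> Books (id 6, lev 2), Music (id 7, lev 2), Mystery (id 10, lev 2).
Iteration 3: no rows with parent in {6,7,10}; recursion stops.
Total rows emitted: 6.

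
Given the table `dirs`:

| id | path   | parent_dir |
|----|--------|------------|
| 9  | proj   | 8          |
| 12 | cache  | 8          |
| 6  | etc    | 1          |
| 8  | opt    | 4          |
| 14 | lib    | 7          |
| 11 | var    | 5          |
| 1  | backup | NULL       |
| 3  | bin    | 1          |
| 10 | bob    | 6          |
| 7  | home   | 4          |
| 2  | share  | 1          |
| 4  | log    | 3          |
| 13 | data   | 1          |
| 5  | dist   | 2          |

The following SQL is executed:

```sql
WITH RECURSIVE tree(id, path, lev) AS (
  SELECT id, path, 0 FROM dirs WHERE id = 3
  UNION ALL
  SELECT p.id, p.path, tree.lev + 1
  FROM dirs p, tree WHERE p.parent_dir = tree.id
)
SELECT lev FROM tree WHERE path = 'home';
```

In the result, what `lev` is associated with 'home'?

Base: id=3 (bin) at lev 0.
Iteration 1: rows with parent_dir in {3} -> log (id 4, lev 1).
Iteration 2: rows with parent_dir in {4} -> home (id 7, lev 2), opt (id 8, lev 2).
Iteration 3: rows with parent_dir in {7,8} -> proj (id 9, lev 3), cache (id 12, lev 3), lib (id 14, lev 3).
Iteration 4: no rows with parent_dir in {9,12,14}; recursion stops.

2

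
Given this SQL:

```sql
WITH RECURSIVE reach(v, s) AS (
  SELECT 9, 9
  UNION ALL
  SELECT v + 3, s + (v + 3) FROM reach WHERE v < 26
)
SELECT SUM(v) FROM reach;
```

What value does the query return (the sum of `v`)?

126

Base: v=9, s=9.
Iteration 1: 9 < 26 holds -> v = 9 + 3 = 12, s = 9 + 12 = 21.
Iteration 2: 12 < 26 holds -> v = 12 + 3 = 15, s = 21 + 15 = 36.
Iteration 3: 15 < 26 holds -> v = 15 + 3 = 18, s = 36 + 18 = 54.
Iteration 4: 18 < 26 holds -> v = 18 + 3 = 21, s = 54 + 21 = 75.
Iteration 5: 21 < 26 holds -> v = 21 + 3 = 24, s = 75 + 24 = 99.
Iteration 6: 24 < 26 holds -> v = 24 + 3 = 27, s = 99 + 27 = 126.
Iteration 7: 27 < 26 fails; recursion stops.
SUM(v) = 9 + 12 + 15 + 18 + 21 + 24 + 27 = 126.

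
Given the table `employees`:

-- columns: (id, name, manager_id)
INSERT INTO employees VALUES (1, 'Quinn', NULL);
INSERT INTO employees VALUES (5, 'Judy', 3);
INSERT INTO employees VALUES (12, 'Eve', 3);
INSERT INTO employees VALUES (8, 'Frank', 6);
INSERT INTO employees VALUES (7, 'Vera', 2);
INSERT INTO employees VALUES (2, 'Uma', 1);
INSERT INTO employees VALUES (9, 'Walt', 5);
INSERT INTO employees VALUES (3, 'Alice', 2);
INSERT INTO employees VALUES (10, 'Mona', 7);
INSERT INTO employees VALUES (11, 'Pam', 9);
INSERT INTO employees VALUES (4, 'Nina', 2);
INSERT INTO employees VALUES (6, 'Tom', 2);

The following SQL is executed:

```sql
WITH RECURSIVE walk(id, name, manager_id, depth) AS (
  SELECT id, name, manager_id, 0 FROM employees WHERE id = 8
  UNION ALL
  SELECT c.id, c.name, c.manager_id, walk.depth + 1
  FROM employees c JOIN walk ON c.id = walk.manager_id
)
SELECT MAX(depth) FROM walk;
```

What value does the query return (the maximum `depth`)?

3

Base: id=8 (Frank), manager_id=6, depth 0.
Iteration 1: join on id=6 -> Tom (id 6, manager_id=2, depth 1).
Iteration 2: join on id=2 -> Uma (id 2, manager_id=1, depth 2).
Iteration 3: join on id=1 -> Quinn (id 1, manager_id=NULL, depth 3).
Iteration 4: manager_id is NULL; no match; recursion stops.
depth values: 0, 1, 2, 3; the maximum is 3.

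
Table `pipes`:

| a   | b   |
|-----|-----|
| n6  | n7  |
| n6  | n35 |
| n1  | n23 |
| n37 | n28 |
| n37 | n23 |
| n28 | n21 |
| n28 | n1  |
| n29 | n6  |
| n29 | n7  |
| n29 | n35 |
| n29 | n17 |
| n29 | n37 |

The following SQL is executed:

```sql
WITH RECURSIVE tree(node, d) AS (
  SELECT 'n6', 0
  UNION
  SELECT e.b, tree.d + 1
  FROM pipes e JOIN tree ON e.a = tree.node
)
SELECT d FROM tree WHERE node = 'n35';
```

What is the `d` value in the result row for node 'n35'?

Base: (n6, d=0).
Iteration 1: edges from {n6} -> (n35, d=1), (n7, d=1).
Iteration 2: no outgoing edges from {n35,n7}; recursion stops.

1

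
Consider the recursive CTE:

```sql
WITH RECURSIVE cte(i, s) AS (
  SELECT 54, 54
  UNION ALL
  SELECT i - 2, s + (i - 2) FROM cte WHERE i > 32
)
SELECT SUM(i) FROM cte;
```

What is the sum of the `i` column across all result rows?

516

Base: i=54, s=54.
Iteration 1: 54 > 32 holds -> i = 54 - 2 = 52, s = 54 + 52 = 106.
Iteration 2: 52 > 32 holds -> i = 52 - 2 = 50, s = 106 + 50 = 156.
Iteration 3: 50 > 32 holds -> i = 50 - 2 = 48, s = 156 + 48 = 204.
Iteration 4: 48 > 32 holds -> i = 48 - 2 = 46, s = 204 + 46 = 250.
Iteration 5: 46 > 32 holds -> i = 46 - 2 = 44, s = 250 + 44 = 294.
Iteration 6: 44 > 32 holds -> i = 44 - 2 = 42, s = 294 + 42 = 336.
Iteration 7: 42 > 32 holds -> i = 42 - 2 = 40, s = 336 + 40 = 376.
Iteration 8: 40 > 32 holds -> i = 40 - 2 = 38, s = 376 + 38 = 414.
Iteration 9: 38 > 32 holds -> i = 38 - 2 = 36, s = 414 + 36 = 450.
Iteration 10: 36 > 32 holds -> i = 36 - 2 = 34, s = 450 + 34 = 484.
Iteration 11: 34 > 32 holds -> i = 34 - 2 = 32, s = 484 + 32 = 516.
Iteration 12: 32 > 32 fails; recursion stops.
SUM(i) = 54 + 52 + 50 + 48 + 46 + 44 + 42 + 40 + 38 + 36 + 34 + 32 = 516.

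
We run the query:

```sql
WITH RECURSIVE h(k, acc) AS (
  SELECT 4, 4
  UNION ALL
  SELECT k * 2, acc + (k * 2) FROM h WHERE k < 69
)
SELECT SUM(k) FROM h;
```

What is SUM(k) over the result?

252

Base: k=4, acc=4.
Iteration 1: 4 < 69 holds -> k = 4 * 2 = 8, acc = 4 + 8 = 12.
Iteration 2: 8 < 69 holds -> k = 8 * 2 = 16, acc = 12 + 16 = 28.
Iteration 3: 16 < 69 holds -> k = 16 * 2 = 32, acc = 28 + 32 = 60.
Iteration 4: 32 < 69 holds -> k = 32 * 2 = 64, acc = 60 + 64 = 124.
Iteration 5: 64 < 69 holds -> k = 64 * 2 = 128, acc = 124 + 128 = 252.
Iteration 6: 128 < 69 fails; recursion stops.
SUM(k) = 4 + 8 + 16 + 32 + 64 + 128 = 252.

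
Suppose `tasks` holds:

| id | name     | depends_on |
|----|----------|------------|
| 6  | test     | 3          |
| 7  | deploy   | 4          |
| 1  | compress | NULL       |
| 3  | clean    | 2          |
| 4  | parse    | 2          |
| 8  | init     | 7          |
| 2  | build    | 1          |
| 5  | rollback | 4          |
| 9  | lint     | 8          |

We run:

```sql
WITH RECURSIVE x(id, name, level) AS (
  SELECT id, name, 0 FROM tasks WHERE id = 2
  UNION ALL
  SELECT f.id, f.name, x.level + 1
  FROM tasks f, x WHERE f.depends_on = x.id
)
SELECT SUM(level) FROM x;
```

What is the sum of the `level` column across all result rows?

15

Base: id=2 (build) at level 0.
Iteration 1: rows with depends_on in {2} -> clean (id 3, level 1), parse (id 4, level 1).
Iteration 2: rows with depends_on in {3,4} -> rollback (id 5, level 2), test (id 6, level 2), deploy (id 7, level 2).
Iteration 3: rows with depends_on in {5,6,7} -> init (id 8, level 3).
Iteration 4: rows with depends_on in {8} -> lint (id 9, level 4).
Iteration 5: no rows with depends_on in {9}; recursion stops.
SUM(level) = 0 + 1 + 1 + 2 + 2 + 2 + 3 + 4 = 15.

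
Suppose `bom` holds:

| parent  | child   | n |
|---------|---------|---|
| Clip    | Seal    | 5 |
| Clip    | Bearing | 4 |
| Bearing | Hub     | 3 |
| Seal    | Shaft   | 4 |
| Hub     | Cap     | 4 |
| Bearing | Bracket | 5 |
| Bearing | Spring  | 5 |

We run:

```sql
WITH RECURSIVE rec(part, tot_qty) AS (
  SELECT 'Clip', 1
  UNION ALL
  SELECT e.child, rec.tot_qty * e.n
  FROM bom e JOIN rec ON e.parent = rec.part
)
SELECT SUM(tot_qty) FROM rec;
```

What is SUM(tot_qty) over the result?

Base: (Clip, tot_qty=1).
Iteration 1: components of {Clip} -> Bearing = 1*4 = 4, Seal = 1*5 = 5.
Iteration 2: components of {Bearing,Seal} -> Bracket = 4*5 = 20, Hub = 4*3 = 12, Shaft = 5*4 = 20, Spring = 4*5 = 20.
Iteration 3: components of {Bracket,Hub,Shaft,Spring} -> Cap = 12*4 = 48.
Iteration 4: no further components; recursion stops.
SUM(tot_qty) = 1 + 5 + 4 + 20 + 12 + 20 + 20 + 48 = 130.

130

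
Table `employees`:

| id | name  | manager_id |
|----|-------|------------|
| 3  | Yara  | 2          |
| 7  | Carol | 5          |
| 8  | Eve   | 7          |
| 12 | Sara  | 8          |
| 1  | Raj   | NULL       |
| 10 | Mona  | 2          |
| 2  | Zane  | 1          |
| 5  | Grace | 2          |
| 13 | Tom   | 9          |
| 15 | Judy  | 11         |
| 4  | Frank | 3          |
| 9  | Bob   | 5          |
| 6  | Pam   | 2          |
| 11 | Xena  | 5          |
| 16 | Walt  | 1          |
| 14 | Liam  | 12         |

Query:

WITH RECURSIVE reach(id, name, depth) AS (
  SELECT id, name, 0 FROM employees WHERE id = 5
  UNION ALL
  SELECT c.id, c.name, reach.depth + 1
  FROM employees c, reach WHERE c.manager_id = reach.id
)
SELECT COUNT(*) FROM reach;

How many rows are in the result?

Base: id=5 (Grace) at depth 0.
Iteration 1: rows with manager_id in {5} -> Carol (id 7, depth 1), Bob (id 9, depth 1), Xena (id 11, depth 1).
Iteration 2: rows with manager_id in {7,9,11} -> Eve (id 8, depth 2), Tom (id 13, depth 2), Judy (id 15, depth 2).
Iteration 3: rows with manager_id in {8,13,15} -> Sara (id 12, depth 3).
Iteration 4: rows with manager_id in {12} -> Liam (id 14, depth 4).
Iteration 5: no rows with manager_id in {14}; recursion stops.
Total rows emitted: 9.

9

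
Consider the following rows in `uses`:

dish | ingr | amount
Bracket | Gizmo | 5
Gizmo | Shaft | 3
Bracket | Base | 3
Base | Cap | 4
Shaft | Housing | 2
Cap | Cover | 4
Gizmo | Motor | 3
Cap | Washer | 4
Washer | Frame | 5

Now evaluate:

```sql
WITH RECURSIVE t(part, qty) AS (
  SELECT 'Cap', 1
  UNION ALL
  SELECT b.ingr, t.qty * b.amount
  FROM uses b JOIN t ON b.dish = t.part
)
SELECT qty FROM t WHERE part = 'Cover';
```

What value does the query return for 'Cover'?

Base: (Cap, qty=1).
Iteration 1: components of {Cap} -> Cover = 1*4 = 4, Washer = 1*4 = 4.
Iteration 2: components of {Cover,Washer} -> Frame = 4*5 = 20.
Iteration 3: no further components; recursion stops.

4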